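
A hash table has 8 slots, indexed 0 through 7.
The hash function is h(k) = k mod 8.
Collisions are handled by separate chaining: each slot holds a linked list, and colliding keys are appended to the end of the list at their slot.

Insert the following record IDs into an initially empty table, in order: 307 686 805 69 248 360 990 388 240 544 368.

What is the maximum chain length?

5

307 → bucket 3
686 → bucket 6
805 → bucket 5
69 → bucket 5 (collision)
248 → bucket 0
360 → bucket 0 (collision)
990 → bucket 6 (collision)
388 → bucket 4
240 → bucket 0 (collision)
544 → bucket 0 (collision)
368 → bucket 0 (collision)
Final buckets:
0: 248 -> 360 -> 240 -> 544 -> 368
1: .
2: .
3: 307
4: 388
5: 805 -> 69
6: 686 -> 990
7: .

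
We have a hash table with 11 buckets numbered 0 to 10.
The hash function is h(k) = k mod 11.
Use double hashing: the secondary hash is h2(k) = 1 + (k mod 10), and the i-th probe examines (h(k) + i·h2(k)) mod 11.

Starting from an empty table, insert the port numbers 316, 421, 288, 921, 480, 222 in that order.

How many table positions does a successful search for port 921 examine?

316: h=8 => slot 8
421: h=3 => slot 3
288: h=2 => slot 2
921: h=8, h2=2, probe 8,10 => slot 10
480: h=7 => slot 7
222: h=2, h2=3, probe 2,5 => slot 5
Table: [∅, ∅, 288, 421, ∅, 222, ∅, 480, 316, ∅, 921]
Lookup 921: h=8, h2=2, probe 8,10 → found at 10.

2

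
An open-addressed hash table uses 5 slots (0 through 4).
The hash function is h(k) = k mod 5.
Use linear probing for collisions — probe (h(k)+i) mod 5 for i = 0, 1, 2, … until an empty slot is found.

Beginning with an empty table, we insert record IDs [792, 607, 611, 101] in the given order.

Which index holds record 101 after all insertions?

4

792: h=2 → slot 2
607: h=2, probe 2,3 → slot 3
611: h=1 → slot 1
101: h=1, probe 1,2,3,4 → slot 4
Table: [., 611, 792, 607, 101]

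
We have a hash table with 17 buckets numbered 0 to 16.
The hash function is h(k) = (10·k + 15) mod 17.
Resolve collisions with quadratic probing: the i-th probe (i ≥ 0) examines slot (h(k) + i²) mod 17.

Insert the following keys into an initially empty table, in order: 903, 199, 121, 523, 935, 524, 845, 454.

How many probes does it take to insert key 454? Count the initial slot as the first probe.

4

903 hashes to 1; slot 1 is free -> place at 1.
199 hashes to 16; slot 16 is free -> place at 16.
121 hashes to 1; 1 taken -> place at 2.
523 hashes to 9; slot 9 is free -> place at 9.
935 hashes to 15; slot 15 is free -> place at 15.
524 hashes to 2; 2 taken -> place at 3.
845 hashes to 16; 16 taken -> place at 0.
454 hashes to 16; 16,0,3 taken -> place at 8.
Table: [845, 903, 121, 524, _, _, _, _, 454, 523, _, _, _, _, _, 935, 199]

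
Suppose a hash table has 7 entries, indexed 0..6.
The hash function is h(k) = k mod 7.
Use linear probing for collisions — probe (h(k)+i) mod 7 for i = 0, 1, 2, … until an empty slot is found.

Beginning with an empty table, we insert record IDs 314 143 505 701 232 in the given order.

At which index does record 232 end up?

314: h=6 -> slot 6
143: h=3 -> slot 3
505: h=1 -> slot 1
701: h=1, probe 1,2 -> slot 2
232: h=1, probe 1,2,3,4 -> slot 4
Table: [—, 505, 701, 143, 232, —, 314]

4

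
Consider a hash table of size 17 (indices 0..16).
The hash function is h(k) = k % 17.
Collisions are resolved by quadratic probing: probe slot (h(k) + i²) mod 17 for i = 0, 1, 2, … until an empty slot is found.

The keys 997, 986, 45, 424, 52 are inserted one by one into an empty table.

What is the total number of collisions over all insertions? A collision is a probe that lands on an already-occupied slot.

1

Insert 997: h=11, slot 11 empty → index 11.
Insert 986: h=0, slot 0 empty → index 0.
Insert 45: h=11, slot 11 occupied → index 12.
Insert 424: h=16, slot 16 empty → index 16.
Insert 52: h=1, slot 1 empty → index 1.
Table: [986, 52, ., ., ., ., ., ., ., ., ., 997, 45, ., ., ., 424]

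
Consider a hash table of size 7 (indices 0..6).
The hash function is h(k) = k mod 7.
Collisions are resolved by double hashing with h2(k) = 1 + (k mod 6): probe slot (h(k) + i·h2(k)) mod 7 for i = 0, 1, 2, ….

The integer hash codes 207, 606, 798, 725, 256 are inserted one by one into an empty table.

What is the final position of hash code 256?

207 hashes to 4; slot 4 is free => place at 4.
606 hashes to 4, h2=1; 4 taken => place at 5.
798 hashes to 0; slot 0 is free => place at 0.
725 hashes to 4, h2=6; 4 taken => place at 3.
256 hashes to 4, h2=5; 4 taken => place at 2.
Table: [798, ., 256, 725, 207, 606, .]

2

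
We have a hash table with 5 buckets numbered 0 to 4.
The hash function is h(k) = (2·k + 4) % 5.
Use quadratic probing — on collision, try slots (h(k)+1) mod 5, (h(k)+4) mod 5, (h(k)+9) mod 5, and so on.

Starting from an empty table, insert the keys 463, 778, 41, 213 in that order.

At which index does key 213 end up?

463 hashes to 0; slot 0 is free → place at 0.
778 hashes to 0; 0 taken → place at 1.
41 hashes to 1; 1 taken → place at 2.
213 hashes to 0; 0,1 taken → place at 4.
Table: [463, 778, 41, ., 213]

4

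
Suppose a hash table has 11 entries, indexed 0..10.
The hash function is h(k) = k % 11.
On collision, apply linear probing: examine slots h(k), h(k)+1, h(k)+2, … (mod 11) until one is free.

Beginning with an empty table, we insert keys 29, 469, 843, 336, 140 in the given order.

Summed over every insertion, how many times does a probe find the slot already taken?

5

29 hashes to 7; slot 7 is free -> place at 7.
469 hashes to 7; 7 taken -> place at 8.
843 hashes to 7; 7,8 taken -> place at 9.
336 hashes to 6; slot 6 is free -> place at 6.
140 hashes to 8; 8,9 taken -> place at 10.
Table: [_, _, _, _, _, _, 336, 29, 469, 843, 140]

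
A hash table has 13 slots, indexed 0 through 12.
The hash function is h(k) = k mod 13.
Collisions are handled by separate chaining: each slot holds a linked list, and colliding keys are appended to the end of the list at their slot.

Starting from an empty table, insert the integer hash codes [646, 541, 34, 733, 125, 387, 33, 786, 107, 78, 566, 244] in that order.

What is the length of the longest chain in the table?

3

Insert 646: h=9, bucket 9 empty → new chain.
Insert 541: h=8, bucket 8 empty → new chain.
Insert 34: h=8, bucket 8 nonempty → append to chain.
Insert 733: h=5, bucket 5 empty → new chain.
Insert 125: h=8, bucket 8 nonempty → append to chain.
Insert 387: h=10, bucket 10 empty → new chain.
Insert 33: h=7, bucket 7 empty → new chain.
Insert 786: h=6, bucket 6 empty → new chain.
Insert 107: h=3, bucket 3 empty → new chain.
Insert 78: h=0, bucket 0 empty → new chain.
Insert 566: h=7, bucket 7 nonempty → append to chain.
Insert 244: h=10, bucket 10 nonempty → append to chain.
Final buckets:
0: 78
1: ∅
2: ∅
3: 107
4: ∅
5: 733
6: 786
7: 33 -> 566
8: 541 -> 34 -> 125
9: 646
10: 387 -> 244
11: ∅
12: ∅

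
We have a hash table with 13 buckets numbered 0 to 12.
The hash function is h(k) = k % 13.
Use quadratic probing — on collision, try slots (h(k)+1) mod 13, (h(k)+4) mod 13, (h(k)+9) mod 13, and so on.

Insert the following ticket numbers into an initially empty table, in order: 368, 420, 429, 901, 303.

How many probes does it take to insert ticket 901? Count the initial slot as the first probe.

3

Insert 368: h=4, slot 4 empty => index 4.
Insert 420: h=4, slot 4 occupied => index 5.
Insert 429: h=0, slot 0 empty => index 0.
Insert 901: h=4, slots 4,5 occupied => index 8.
Insert 303: h=4, slots 4,5,8,0 occupied => index 7.
Table: [429, ., ., ., 368, 420, ., 303, 901, ., ., ., .]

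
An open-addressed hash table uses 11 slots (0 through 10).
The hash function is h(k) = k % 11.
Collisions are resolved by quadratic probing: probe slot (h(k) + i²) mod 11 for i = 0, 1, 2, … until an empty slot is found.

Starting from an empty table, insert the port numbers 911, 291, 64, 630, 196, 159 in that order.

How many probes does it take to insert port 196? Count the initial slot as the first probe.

3

911: h=9 -> slot 9
291: h=5 -> slot 5
64: h=9, probe 9,10 -> slot 10
630: h=3 -> slot 3
196: h=9, probe 9,10,2 -> slot 2
159: h=5, probe 5,6 -> slot 6
Table: [—, —, 196, 630, —, 291, 159, —, —, 911, 64]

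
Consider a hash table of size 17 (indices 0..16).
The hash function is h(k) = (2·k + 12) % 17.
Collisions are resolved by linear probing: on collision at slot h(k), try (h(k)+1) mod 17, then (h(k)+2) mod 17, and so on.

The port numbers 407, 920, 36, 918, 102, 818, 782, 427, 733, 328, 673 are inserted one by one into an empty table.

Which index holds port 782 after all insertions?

Insert 407: h=10, slot 10 empty -> index 10.
Insert 920: h=16, slot 16 empty -> index 16.
Insert 36: h=16, slot 16 occupied -> index 0.
Insert 918: h=12, slot 12 empty -> index 12.
Insert 102: h=12, slot 12 occupied -> index 13.
Insert 818: h=16, slots 16,0 occupied -> index 1.
Insert 782: h=12, slots 12,13 occupied -> index 14.
Insert 427: h=16, slots 16,0,1 occupied -> index 2.
Insert 733: h=16, slots 16,0,1,2 occupied -> index 3.
Insert 328: h=5, slot 5 empty -> index 5.
Insert 673: h=15, slot 15 empty -> index 15.
Table: [36, 818, 427, 733, —, 328, —, —, —, —, 407, —, 918, 102, 782, 673, 920]

14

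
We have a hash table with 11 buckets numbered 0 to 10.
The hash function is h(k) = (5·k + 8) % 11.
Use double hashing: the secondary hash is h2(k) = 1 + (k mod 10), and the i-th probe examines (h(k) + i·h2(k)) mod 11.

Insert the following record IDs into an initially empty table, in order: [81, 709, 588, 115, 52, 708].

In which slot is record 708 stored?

2

Insert 81: h=6, slot 6 empty => index 6.
Insert 709: h=0, slot 0 empty => index 0.
Insert 588: h=0, h2=9, slot 0 occupied => index 9.
Insert 115: h=0, h2=6, slots 0,6 occupied => index 1.
Insert 52: h=4, slot 4 empty => index 4.
Insert 708: h=6, h2=9, slots 6,4 occupied => index 2.
Table: [709, 115, 708, ∅, 52, ∅, 81, ∅, ∅, 588, ∅]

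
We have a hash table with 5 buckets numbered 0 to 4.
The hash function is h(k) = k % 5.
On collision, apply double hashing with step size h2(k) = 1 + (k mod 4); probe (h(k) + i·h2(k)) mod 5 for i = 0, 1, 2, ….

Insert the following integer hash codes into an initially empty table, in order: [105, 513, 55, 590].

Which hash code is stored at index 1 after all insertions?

105 hashes to 0; slot 0 is free -> place at 0.
513 hashes to 3; slot 3 is free -> place at 3.
55 hashes to 0, h2=4; 0 taken -> place at 4.
590 hashes to 0, h2=3; 0,3 taken -> place at 1.
Table: [105, 590, ∅, 513, 55]

590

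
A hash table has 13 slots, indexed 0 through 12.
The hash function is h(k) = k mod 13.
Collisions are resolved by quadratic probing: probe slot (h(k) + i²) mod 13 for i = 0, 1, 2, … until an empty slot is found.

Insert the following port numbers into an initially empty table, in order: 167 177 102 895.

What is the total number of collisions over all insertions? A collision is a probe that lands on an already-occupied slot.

167: h=11 -> slot 11
177: h=8 -> slot 8
102: h=11, probe 11,12 -> slot 12
895: h=11, probe 11,12,2 -> slot 2
Table: [-, -, 895, -, -, -, -, -, 177, -, -, 167, 102]

3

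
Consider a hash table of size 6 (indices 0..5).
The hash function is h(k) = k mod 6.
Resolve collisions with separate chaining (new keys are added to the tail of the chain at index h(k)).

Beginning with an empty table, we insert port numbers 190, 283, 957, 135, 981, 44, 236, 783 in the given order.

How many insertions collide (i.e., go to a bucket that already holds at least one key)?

Insert 190: h=4, bucket 4 empty → new chain.
Insert 283: h=1, bucket 1 empty → new chain.
Insert 957: h=3, bucket 3 empty → new chain.
Insert 135: h=3, bucket 3 nonempty → append to chain.
Insert 981: h=3, bucket 3 nonempty → append to chain.
Insert 44: h=2, bucket 2 empty → new chain.
Insert 236: h=2, bucket 2 nonempty → append to chain.
Insert 783: h=3, bucket 3 nonempty → append to chain.
Final buckets:
0: .
1: 283
2: 44 -> 236
3: 957 -> 135 -> 981 -> 783
4: 190
5: .

4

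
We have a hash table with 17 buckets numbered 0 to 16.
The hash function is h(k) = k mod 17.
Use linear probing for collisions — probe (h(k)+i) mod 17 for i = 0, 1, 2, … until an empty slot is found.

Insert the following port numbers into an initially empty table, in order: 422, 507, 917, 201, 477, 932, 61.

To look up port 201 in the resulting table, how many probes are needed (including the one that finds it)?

4

Insert 422: h=14, slot 14 empty -> index 14.
Insert 507: h=14, slot 14 occupied -> index 15.
Insert 917: h=16, slot 16 empty -> index 16.
Insert 201: h=14, slots 14,15,16 occupied -> index 0.
Insert 477: h=1, slot 1 empty -> index 1.
Insert 932: h=14, slots 14,15,16,0,1 occupied -> index 2.
Insert 61: h=10, slot 10 empty -> index 10.
Table: [201, 477, 932, -, -, -, -, -, -, -, 61, -, -, -, 422, 507, 917]
Lookup 201: h=14, probe 14,15,16,0 → found at 0.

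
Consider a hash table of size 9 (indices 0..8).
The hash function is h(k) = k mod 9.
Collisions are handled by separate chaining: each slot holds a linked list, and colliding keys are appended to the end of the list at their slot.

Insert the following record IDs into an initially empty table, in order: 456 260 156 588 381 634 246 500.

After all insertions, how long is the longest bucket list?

Insert 456: h=6, bucket 6 empty -> new chain.
Insert 260: h=8, bucket 8 empty -> new chain.
Insert 156: h=3, bucket 3 empty -> new chain.
Insert 588: h=3, bucket 3 nonempty -> append to chain.
Insert 381: h=3, bucket 3 nonempty -> append to chain.
Insert 634: h=4, bucket 4 empty -> new chain.
Insert 246: h=3, bucket 3 nonempty -> append to chain.
Insert 500: h=5, bucket 5 empty -> new chain.
Final buckets:
0: -
1: -
2: -
3: 156 -> 588 -> 381 -> 246
4: 634
5: 500
6: 456
7: -
8: 260

4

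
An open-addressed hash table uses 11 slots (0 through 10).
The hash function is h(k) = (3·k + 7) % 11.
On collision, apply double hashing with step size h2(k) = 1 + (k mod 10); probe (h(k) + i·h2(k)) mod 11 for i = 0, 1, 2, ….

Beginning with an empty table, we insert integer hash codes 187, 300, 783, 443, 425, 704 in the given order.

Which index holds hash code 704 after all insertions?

Insert 187: h=7, slot 7 empty -> index 7.
Insert 300: h=5, slot 5 empty -> index 5.
Insert 783: h=2, slot 2 empty -> index 2.
Insert 443: h=5, h2=4, slot 5 occupied -> index 9.
Insert 425: h=6, slot 6 empty -> index 6.
Insert 704: h=7, h2=5, slot 7 occupied -> index 1.
Table: [., 704, 783, ., ., 300, 425, 187, ., 443, .]

1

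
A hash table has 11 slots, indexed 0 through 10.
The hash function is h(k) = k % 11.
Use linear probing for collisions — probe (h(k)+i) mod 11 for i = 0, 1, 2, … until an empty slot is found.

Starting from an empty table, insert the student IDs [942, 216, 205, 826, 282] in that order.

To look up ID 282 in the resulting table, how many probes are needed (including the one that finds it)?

Insert 942: h=7, slot 7 empty => index 7.
Insert 216: h=7, slot 7 occupied => index 8.
Insert 205: h=7, slots 7,8 occupied => index 9.
Insert 826: h=1, slot 1 empty => index 1.
Insert 282: h=7, slots 7,8,9 occupied => index 10.
Table: [—, 826, —, —, —, —, —, 942, 216, 205, 282]
Lookup 282: h=7, probe 7,8,9,10 → found at 10.

4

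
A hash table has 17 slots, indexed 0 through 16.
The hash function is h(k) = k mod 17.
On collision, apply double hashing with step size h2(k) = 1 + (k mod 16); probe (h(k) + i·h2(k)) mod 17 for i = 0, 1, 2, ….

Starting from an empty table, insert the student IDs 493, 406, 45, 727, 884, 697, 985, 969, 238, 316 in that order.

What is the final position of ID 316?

493: h=0 -> slot 0
406: h=15 -> slot 15
45: h=11 -> slot 11
727: h=13 -> slot 13
884: h=0, h2=5, probe 0,5 -> slot 5
697: h=0, h2=10, probe 0,10 -> slot 10
985: h=16 -> slot 16
969: h=0, h2=10, probe 0,10,3 -> slot 3
238: h=0, h2=15, probe 0,15,13,11,9 -> slot 9
316: h=10, h2=13, probe 10,6 -> slot 6
Table: [493, —, —, 969, —, 884, 316, —, —, 238, 697, 45, —, 727, —, 406, 985]

6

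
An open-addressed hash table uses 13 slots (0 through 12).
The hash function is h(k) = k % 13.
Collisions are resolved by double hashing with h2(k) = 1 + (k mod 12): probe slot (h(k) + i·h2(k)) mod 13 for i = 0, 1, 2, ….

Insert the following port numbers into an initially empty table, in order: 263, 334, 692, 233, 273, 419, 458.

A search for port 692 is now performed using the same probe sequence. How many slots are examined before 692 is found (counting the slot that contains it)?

263 hashes to 3; slot 3 is free -> place at 3.
334 hashes to 9; slot 9 is free -> place at 9.
692 hashes to 3, h2=9; 3 taken -> place at 12.
233 hashes to 12, h2=6; 12 taken -> place at 5.
273 hashes to 0; slot 0 is free -> place at 0.
419 hashes to 3, h2=12; 3 taken -> place at 2.
458 hashes to 3, h2=3; 3 taken -> place at 6.
Table: [273, —, 419, 263, —, 233, 458, —, —, 334, —, —, 692]
Lookup 692: h=3, h2=9, probe 3,12 → found at 12.

2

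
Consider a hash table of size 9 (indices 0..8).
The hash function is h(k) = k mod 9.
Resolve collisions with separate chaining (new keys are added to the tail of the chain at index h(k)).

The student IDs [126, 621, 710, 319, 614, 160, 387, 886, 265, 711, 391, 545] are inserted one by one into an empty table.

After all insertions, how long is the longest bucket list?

4

Insert 126: h=0, bucket 0 empty → new chain.
Insert 621: h=0, bucket 0 nonempty → append to chain.
Insert 710: h=8, bucket 8 empty → new chain.
Insert 319: h=4, bucket 4 empty → new chain.
Insert 614: h=2, bucket 2 empty → new chain.
Insert 160: h=7, bucket 7 empty → new chain.
Insert 387: h=0, bucket 0 nonempty → append to chain.
Insert 886: h=4, bucket 4 nonempty → append to chain.
Insert 265: h=4, bucket 4 nonempty → append to chain.
Insert 711: h=0, bucket 0 nonempty → append to chain.
Insert 391: h=4, bucket 4 nonempty → append to chain.
Insert 545: h=5, bucket 5 empty → new chain.
Final buckets:
0: 126 -> 621 -> 387 -> 711
1: _
2: 614
3: _
4: 319 -> 886 -> 265 -> 391
5: 545
6: _
7: 160
8: 710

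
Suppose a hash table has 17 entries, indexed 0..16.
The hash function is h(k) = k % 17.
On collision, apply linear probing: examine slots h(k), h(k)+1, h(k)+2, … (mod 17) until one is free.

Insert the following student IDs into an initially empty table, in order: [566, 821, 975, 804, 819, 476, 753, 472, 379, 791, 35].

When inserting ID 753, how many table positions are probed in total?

Insert 566: h=5, slot 5 empty => index 5.
Insert 821: h=5, slot 5 occupied => index 6.
Insert 975: h=6, slot 6 occupied => index 7.
Insert 804: h=5, slots 5,6,7 occupied => index 8.
Insert 819: h=3, slot 3 empty => index 3.
Insert 476: h=0, slot 0 empty => index 0.
Insert 753: h=5, slots 5,6,7,8 occupied => index 9.
Insert 472: h=13, slot 13 empty => index 13.
Insert 379: h=5, slots 5,6,7,8,9 occupied => index 10.
Insert 791: h=9, slots 9,10 occupied => index 11.
Insert 35: h=1, slot 1 empty => index 1.
Table: [476, 35, ., 819, ., 566, 821, 975, 804, 753, 379, 791, ., 472, ., ., .]

5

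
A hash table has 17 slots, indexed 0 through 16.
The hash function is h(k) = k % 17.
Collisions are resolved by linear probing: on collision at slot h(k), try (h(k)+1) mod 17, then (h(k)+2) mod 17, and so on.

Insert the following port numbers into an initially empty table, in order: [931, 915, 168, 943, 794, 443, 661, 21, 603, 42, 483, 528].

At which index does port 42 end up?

10

Insert 931: h=13, slot 13 empty → index 13.
Insert 915: h=14, slot 14 empty → index 14.
Insert 168: h=15, slot 15 empty → index 15.
Insert 943: h=8, slot 8 empty → index 8.
Insert 794: h=12, slot 12 empty → index 12.
Insert 443: h=1, slot 1 empty → index 1.
Insert 661: h=15, slot 15 occupied → index 16.
Insert 21: h=4, slot 4 empty → index 4.
Insert 603: h=8, slot 8 occupied → index 9.
Insert 42: h=8, slots 8,9 occupied → index 10.
Insert 483: h=7, slot 7 empty → index 7.
Insert 528: h=1, slot 1 occupied → index 2.
Table: [-, 443, 528, -, 21, -, -, 483, 943, 603, 42, -, 794, 931, 915, 168, 661]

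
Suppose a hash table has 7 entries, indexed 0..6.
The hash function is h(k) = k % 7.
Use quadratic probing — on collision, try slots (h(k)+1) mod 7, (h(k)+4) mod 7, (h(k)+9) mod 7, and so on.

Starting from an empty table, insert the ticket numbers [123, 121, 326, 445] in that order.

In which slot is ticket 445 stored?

1

123: h=4 -> slot 4
121: h=2 -> slot 2
326: h=4, probe 4,5 -> slot 5
445: h=4, probe 4,5,1 -> slot 1
Table: [∅, 445, 121, ∅, 123, 326, ∅]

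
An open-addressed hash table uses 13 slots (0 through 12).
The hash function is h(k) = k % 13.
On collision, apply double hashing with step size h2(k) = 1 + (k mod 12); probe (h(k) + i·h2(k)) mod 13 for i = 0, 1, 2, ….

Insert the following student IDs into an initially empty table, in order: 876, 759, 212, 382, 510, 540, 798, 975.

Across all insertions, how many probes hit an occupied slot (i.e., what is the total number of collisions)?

4

Insert 876: h=5, slot 5 empty → index 5.
Insert 759: h=5, h2=4, slot 5 occupied → index 9.
Insert 212: h=4, slot 4 empty → index 4.
Insert 382: h=5, h2=11, slot 5 occupied → index 3.
Insert 510: h=3, h2=7, slot 3 occupied → index 10.
Insert 540: h=7, slot 7 empty → index 7.
Insert 798: h=5, h2=7, slot 5 occupied → index 12.
Insert 975: h=0, slot 0 empty → index 0.
Table: [975, _, _, 382, 212, 876, _, 540, _, 759, 510, _, 798]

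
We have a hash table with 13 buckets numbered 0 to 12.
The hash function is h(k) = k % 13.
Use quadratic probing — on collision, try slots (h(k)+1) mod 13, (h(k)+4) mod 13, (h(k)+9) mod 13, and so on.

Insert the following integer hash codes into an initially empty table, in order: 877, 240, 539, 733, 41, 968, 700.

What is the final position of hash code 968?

9

Insert 877: h=6, slot 6 empty -> index 6.
Insert 240: h=6, slot 6 occupied -> index 7.
Insert 539: h=6, slots 6,7 occupied -> index 10.
Insert 733: h=5, slot 5 empty -> index 5.
Insert 41: h=2, slot 2 empty -> index 2.
Insert 968: h=6, slots 6,7,10,2 occupied -> index 9.
Insert 700: h=11, slot 11 empty -> index 11.
Table: [—, —, 41, —, —, 733, 877, 240, —, 968, 539, 700, —]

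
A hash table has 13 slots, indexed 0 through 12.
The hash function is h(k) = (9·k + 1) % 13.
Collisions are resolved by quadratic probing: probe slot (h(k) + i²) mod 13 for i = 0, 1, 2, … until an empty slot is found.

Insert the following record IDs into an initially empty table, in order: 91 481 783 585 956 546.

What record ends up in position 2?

481

91: h=1 -> slot 1
481: h=1, probe 1,2 -> slot 2
783: h=2, probe 2,3 -> slot 3
585: h=1, probe 1,2,5 -> slot 5
956: h=12 -> slot 12
546: h=1, probe 1,2,5,10 -> slot 10
Table: [-, 91, 481, 783, -, 585, -, -, -, -, 546, -, 956]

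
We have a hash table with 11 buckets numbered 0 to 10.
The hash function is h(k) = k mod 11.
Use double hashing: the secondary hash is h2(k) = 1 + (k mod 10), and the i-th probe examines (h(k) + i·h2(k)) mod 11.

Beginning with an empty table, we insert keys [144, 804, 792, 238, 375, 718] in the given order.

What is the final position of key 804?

6

144: h=1 → slot 1
804: h=1, h2=5, probe 1,6 → slot 6
792: h=0 → slot 0
238: h=7 → slot 7
375: h=1, h2=6, probe 1,7,2 → slot 2
718: h=3 → slot 3
Table: [792, 144, 375, 718, _, _, 804, 238, _, _, _]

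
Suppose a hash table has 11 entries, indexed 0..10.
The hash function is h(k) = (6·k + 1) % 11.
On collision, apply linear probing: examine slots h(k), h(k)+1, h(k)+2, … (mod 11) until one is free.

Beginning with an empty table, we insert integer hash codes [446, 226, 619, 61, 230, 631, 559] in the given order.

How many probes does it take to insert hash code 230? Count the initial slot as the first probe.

446: h=4 → slot 4
226: h=4, probe 4,5 → slot 5
619: h=8 → slot 8
61: h=4, probe 4,5,6 → slot 6
230: h=6, probe 6,7 → slot 7
631: h=3 → slot 3
559: h=0 → slot 0
Table: [559, —, —, 631, 446, 226, 61, 230, 619, —, —]

2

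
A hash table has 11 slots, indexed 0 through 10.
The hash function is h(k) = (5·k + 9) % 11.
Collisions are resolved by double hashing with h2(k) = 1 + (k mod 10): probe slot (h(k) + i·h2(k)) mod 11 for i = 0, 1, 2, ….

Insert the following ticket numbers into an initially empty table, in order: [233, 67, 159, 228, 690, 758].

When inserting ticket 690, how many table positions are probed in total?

233 hashes to 8; slot 8 is free → place at 8.
67 hashes to 3; slot 3 is free → place at 3.
159 hashes to 1; slot 1 is free → place at 1.
228 hashes to 5; slot 5 is free → place at 5.
690 hashes to 5, h2=1; 5 taken → place at 6.
758 hashes to 4; slot 4 is free → place at 4.
Table: [., 159, ., 67, 758, 228, 690, ., 233, ., .]

2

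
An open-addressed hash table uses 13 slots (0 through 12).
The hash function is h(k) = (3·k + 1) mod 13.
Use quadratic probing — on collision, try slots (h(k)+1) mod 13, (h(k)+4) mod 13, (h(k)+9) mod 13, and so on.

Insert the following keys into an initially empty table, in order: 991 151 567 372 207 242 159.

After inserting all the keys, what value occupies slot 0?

567

Insert 991: h=10, slot 10 empty => index 10.
Insert 151: h=12, slot 12 empty => index 12.
Insert 567: h=12, slot 12 occupied => index 0.
Insert 372: h=12, slots 12,0 occupied => index 3.
Insert 207: h=11, slot 11 empty => index 11.
Insert 242: h=12, slots 12,0,3 occupied => index 8.
Insert 159: h=10, slots 10,11 occupied => index 1.
Table: [567, 159, —, 372, —, —, —, —, 242, —, 991, 207, 151]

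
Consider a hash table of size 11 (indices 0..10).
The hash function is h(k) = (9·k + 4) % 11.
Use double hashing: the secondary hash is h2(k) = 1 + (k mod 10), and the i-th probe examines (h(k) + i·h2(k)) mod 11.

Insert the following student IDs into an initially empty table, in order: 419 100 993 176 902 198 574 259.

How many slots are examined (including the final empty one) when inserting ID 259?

3

Insert 419: h=2, slot 2 empty -> index 2.
Insert 100: h=2, h2=1, slot 2 occupied -> index 3.
Insert 993: h=9, slot 9 empty -> index 9.
Insert 176: h=4, slot 4 empty -> index 4.
Insert 902: h=4, h2=3, slot 4 occupied -> index 7.
Insert 198: h=4, h2=9, slots 4,2 occupied -> index 0.
Insert 574: h=0, h2=5, slot 0 occupied -> index 5.
Insert 259: h=3, h2=10, slots 3,2 occupied -> index 1.
Table: [198, 259, 419, 100, 176, 574, ∅, 902, ∅, 993, ∅]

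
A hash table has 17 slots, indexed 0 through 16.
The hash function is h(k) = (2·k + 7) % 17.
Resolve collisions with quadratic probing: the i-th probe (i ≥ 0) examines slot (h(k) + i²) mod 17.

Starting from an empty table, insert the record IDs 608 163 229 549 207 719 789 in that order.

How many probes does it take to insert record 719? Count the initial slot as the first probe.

608 hashes to 16; slot 16 is free => place at 16.
163 hashes to 10; slot 10 is free => place at 10.
229 hashes to 6; slot 6 is free => place at 6.
549 hashes to 0; slot 0 is free => place at 0.
207 hashes to 13; slot 13 is free => place at 13.
719 hashes to 0; 0 taken => place at 1.
789 hashes to 4; slot 4 is free => place at 4.
Table: [549, 719, ., ., 789, ., 229, ., ., ., 163, ., ., 207, ., ., 608]

2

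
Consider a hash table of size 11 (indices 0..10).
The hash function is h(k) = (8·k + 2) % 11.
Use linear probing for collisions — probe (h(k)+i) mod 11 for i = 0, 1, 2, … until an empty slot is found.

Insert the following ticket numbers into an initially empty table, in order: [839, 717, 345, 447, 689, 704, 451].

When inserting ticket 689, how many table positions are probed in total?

3

839: h=4 -> slot 4
717: h=7 -> slot 7
345: h=1 -> slot 1
447: h=3 -> slot 3
689: h=3, probe 3,4,5 -> slot 5
704: h=2 -> slot 2
451: h=2, probe 2,3,4,5,6 -> slot 6
Table: [., 345, 704, 447, 839, 689, 451, 717, ., ., .]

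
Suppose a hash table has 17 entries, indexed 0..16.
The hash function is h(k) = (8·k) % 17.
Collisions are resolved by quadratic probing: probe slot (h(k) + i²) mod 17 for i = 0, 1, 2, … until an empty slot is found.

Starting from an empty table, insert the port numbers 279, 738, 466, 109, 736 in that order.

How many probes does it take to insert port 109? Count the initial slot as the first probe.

Insert 279: h=5, slot 5 empty -> index 5.
Insert 738: h=5, slot 5 occupied -> index 6.
Insert 466: h=5, slots 5,6 occupied -> index 9.
Insert 109: h=5, slots 5,6,9 occupied -> index 14.
Insert 736: h=6, slot 6 occupied -> index 7.
Table: [-, -, -, -, -, 279, 738, 736, -, 466, -, -, -, -, 109, -, -]

4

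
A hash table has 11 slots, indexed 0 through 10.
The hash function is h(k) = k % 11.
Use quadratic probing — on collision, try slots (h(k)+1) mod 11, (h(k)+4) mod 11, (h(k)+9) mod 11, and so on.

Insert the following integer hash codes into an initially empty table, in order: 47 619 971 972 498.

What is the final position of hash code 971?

Insert 47: h=3, slot 3 empty → index 3.
Insert 619: h=3, slot 3 occupied → index 4.
Insert 971: h=3, slots 3,4 occupied → index 7.
Insert 972: h=4, slot 4 occupied → index 5.
Insert 498: h=3, slots 3,4,7 occupied → index 1.
Table: [-, 498, -, 47, 619, 972, -, 971, -, -, -]

7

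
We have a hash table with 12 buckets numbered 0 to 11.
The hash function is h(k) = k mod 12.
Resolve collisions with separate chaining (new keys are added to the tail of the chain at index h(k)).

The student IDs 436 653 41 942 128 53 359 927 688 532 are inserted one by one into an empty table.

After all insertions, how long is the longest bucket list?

3

436 → bucket 4
653 → bucket 5
41 → bucket 5 (collision)
942 → bucket 6
128 → bucket 8
53 → bucket 5 (collision)
359 → bucket 11
927 → bucket 3
688 → bucket 4 (collision)
532 → bucket 4 (collision)
Final buckets:
0: _
1: _
2: _
3: 927
4: 436 -> 688 -> 532
5: 653 -> 41 -> 53
6: 942
7: _
8: 128
9: _
10: _
11: 359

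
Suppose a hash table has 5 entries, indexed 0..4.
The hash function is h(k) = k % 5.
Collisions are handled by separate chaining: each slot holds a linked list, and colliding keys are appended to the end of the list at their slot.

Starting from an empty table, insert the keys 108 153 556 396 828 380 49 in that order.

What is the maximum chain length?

Insert 108: h=3, bucket 3 empty → new chain.
Insert 153: h=3, bucket 3 nonempty → append to chain.
Insert 556: h=1, bucket 1 empty → new chain.
Insert 396: h=1, bucket 1 nonempty → append to chain.
Insert 828: h=3, bucket 3 nonempty → append to chain.
Insert 380: h=0, bucket 0 empty → new chain.
Insert 49: h=4, bucket 4 empty → new chain.
Final buckets:
0: 380
1: 556 -> 396
2: .
3: 108 -> 153 -> 828
4: 49

3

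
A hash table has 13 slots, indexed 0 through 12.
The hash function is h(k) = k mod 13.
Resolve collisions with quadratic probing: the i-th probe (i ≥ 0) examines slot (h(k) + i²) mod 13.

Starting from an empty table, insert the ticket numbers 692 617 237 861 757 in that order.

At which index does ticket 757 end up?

692 hashes to 3; slot 3 is free => place at 3.
617 hashes to 6; slot 6 is free => place at 6.
237 hashes to 3; 3 taken => place at 4.
861 hashes to 3; 3,4 taken => place at 7.
757 hashes to 3; 3,4,7 taken => place at 12.
Table: [∅, ∅, ∅, 692, 237, ∅, 617, 861, ∅, ∅, ∅, ∅, 757]

12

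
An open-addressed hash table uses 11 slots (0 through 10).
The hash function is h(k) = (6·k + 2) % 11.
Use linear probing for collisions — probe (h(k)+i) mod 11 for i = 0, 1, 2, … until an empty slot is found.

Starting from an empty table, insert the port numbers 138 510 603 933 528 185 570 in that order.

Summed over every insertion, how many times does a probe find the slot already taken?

13

138: h=5 => slot 5
510: h=4 => slot 4
603: h=1 => slot 1
933: h=1, probe 1,2 => slot 2
528: h=2, probe 2,3 => slot 3
185: h=1, probe 1,2,3,4,5,6 => slot 6
570: h=1, probe 1,2,3,4,5,6,7 => slot 7
Table: [_, 603, 933, 528, 510, 138, 185, 570, _, _, _]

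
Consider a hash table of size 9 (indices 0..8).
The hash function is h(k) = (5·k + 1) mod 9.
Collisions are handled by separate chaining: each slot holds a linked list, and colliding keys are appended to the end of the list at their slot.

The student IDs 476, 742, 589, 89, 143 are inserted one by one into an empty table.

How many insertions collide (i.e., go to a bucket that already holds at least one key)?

476 → bucket 5
742 → bucket 3
589 → bucket 3 (collision)
89 → bucket 5 (collision)
143 → bucket 5 (collision)
Final buckets:
0: .
1: .
2: .
3: 742 -> 589
4: .
5: 476 -> 89 -> 143
6: .
7: .
8: .

3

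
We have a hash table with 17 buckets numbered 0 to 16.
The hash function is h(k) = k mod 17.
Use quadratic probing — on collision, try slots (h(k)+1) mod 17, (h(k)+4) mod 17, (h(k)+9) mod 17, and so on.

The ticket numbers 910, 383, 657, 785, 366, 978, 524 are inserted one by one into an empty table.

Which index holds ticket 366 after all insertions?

13

Insert 910: h=9, slot 9 empty -> index 9.
Insert 383: h=9, slot 9 occupied -> index 10.
Insert 657: h=11, slot 11 empty -> index 11.
Insert 785: h=3, slot 3 empty -> index 3.
Insert 366: h=9, slots 9,10 occupied -> index 13.
Insert 978: h=9, slots 9,10,13 occupied -> index 1.
Insert 524: h=14, slot 14 empty -> index 14.
Table: [—, 978, —, 785, —, —, —, —, —, 910, 383, 657, —, 366, 524, —, —]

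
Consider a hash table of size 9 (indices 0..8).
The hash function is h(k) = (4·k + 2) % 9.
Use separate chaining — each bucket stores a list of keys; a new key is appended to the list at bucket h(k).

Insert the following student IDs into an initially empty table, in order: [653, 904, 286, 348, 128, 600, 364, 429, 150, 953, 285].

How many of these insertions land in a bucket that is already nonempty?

5

653 -> bucket 4
904 -> bucket 0
286 -> bucket 3
348 -> bucket 8
128 -> bucket 1
600 -> bucket 8 (collision)
364 -> bucket 0 (collision)
429 -> bucket 8 (collision)
150 -> bucket 8 (collision)
953 -> bucket 7
285 -> bucket 8 (collision)
Final buckets:
0: 904 -> 364
1: 128
2: _
3: 286
4: 653
5: _
6: _
7: 953
8: 348 -> 600 -> 429 -> 150 -> 285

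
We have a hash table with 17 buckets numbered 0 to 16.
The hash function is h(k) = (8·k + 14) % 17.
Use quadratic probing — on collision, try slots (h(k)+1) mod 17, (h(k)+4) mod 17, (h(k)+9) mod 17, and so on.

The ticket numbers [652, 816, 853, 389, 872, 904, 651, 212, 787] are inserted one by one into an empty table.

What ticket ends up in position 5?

Insert 652: h=11, slot 11 empty → index 11.
Insert 816: h=14, slot 14 empty → index 14.
Insert 853: h=4, slot 4 empty → index 4.
Insert 389: h=15, slot 15 empty → index 15.
Insert 872: h=3, slot 3 empty → index 3.
Insert 904: h=4, slot 4 occupied → index 5.
Insert 651: h=3, slots 3,4 occupied → index 7.
Insert 212: h=10, slot 10 empty → index 10.
Insert 787: h=3, slots 3,4,7 occupied → index 12.
Table: [_, _, _, 872, 853, 904, _, 651, _, _, 212, 652, 787, _, 816, 389, _]

904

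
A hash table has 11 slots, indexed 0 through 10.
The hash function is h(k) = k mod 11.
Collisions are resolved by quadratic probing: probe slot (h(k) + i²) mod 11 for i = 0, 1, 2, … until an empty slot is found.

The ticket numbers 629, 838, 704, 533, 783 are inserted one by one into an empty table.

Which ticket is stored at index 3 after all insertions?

Insert 629: h=2, slot 2 empty → index 2.
Insert 838: h=2, slot 2 occupied → index 3.
Insert 704: h=0, slot 0 empty → index 0.
Insert 533: h=5, slot 5 empty → index 5.
Insert 783: h=2, slots 2,3 occupied → index 6.
Table: [704, ., 629, 838, ., 533, 783, ., ., ., .]

838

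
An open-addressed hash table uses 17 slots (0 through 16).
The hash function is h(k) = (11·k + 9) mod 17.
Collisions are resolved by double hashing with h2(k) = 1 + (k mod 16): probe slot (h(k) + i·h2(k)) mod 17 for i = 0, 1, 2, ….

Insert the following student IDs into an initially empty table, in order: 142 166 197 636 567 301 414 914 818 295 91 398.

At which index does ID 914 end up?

142: h=7 → slot 7
166: h=16 → slot 16
197: h=0 → slot 0
636: h=1 → slot 1
567: h=7, h2=8, probe 7,15 → slot 15
301: h=5 → slot 5
414: h=7, h2=15, probe 7,5,3 → slot 3
914: h=16, h2=3, probe 16,2 → slot 2
818: h=14 → slot 14
295: h=7, h2=8, probe 7,15,6 → slot 6
91: h=7, h2=12, probe 7,2,14,9 → slot 9
398: h=1, h2=15, probe 1,16,14,12 → slot 12
Table: [197, 636, 914, 414, —, 301, 295, 142, —, 91, —, —, 398, —, 818, 567, 166]

2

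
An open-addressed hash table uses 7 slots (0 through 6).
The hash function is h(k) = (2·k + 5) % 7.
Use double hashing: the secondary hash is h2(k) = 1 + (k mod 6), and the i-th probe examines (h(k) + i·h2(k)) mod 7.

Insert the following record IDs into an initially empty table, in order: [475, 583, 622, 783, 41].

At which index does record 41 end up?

Insert 475: h=3, slot 3 empty -> index 3.
Insert 583: h=2, slot 2 empty -> index 2.
Insert 622: h=3, h2=5, slot 3 occupied -> index 1.
Insert 783: h=3, h2=4, slot 3 occupied -> index 0.
Insert 41: h=3, h2=6, slots 3,2,1,0 occupied -> index 6.
Table: [783, 622, 583, 475, ., ., 41]

6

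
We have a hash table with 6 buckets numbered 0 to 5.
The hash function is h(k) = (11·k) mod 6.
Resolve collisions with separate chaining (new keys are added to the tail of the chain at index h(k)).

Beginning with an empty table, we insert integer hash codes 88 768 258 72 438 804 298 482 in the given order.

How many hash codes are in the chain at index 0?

Insert 88: h=2, bucket 2 empty → new chain.
Insert 768: h=0, bucket 0 empty → new chain.
Insert 258: h=0, bucket 0 nonempty → append to chain.
Insert 72: h=0, bucket 0 nonempty → append to chain.
Insert 438: h=0, bucket 0 nonempty → append to chain.
Insert 804: h=0, bucket 0 nonempty → append to chain.
Insert 298: h=2, bucket 2 nonempty → append to chain.
Insert 482: h=4, bucket 4 empty → new chain.
Final buckets:
0: 768 -> 258 -> 72 -> 438 -> 804
1: _
2: 88 -> 298
3: _
4: 482
5: _

5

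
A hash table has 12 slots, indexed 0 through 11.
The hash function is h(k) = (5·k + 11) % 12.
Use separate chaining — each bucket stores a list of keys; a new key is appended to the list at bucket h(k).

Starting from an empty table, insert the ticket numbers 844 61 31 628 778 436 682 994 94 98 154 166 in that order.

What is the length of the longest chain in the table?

844 -> bucket 7
61 -> bucket 4
31 -> bucket 10
628 -> bucket 7 (collision)
778 -> bucket 1
436 -> bucket 7 (collision)
682 -> bucket 1 (collision)
994 -> bucket 1 (collision)
94 -> bucket 1 (collision)
98 -> bucket 9
154 -> bucket 1 (collision)
166 -> bucket 1 (collision)
Final buckets:
0: .
1: 778 -> 682 -> 994 -> 94 -> 154 -> 166
2: .
3: .
4: 61
5: .
6: .
7: 844 -> 628 -> 436
8: .
9: 98
10: 31
11: .

6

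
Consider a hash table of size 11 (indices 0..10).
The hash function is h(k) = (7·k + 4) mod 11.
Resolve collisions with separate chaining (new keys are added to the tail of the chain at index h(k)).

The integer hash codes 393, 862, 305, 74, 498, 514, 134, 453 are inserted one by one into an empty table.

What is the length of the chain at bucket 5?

4

Insert 393: h=5, bucket 5 empty → new chain.
Insert 862: h=10, bucket 10 empty → new chain.
Insert 305: h=5, bucket 5 nonempty → append to chain.
Insert 74: h=5, bucket 5 nonempty → append to chain.
Insert 498: h=3, bucket 3 empty → new chain.
Insert 514: h=5, bucket 5 nonempty → append to chain.
Insert 134: h=7, bucket 7 empty → new chain.
Insert 453: h=7, bucket 7 nonempty → append to chain.
Final buckets:
0: —
1: —
2: —
3: 498
4: —
5: 393 -> 305 -> 74 -> 514
6: —
7: 134 -> 453
8: —
9: —
10: 862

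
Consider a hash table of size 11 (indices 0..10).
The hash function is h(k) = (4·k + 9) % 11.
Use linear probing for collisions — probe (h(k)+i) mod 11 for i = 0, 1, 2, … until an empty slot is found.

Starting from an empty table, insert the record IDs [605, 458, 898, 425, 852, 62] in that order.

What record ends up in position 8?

62

Insert 605: h=9, slot 9 empty → index 9.
Insert 458: h=4, slot 4 empty → index 4.
Insert 898: h=4, slot 4 occupied → index 5.
Insert 425: h=4, slots 4,5 occupied → index 6.
Insert 852: h=7, slot 7 empty → index 7.
Insert 62: h=4, slots 4,5,6,7 occupied → index 8.
Table: [_, _, _, _, 458, 898, 425, 852, 62, 605, _]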